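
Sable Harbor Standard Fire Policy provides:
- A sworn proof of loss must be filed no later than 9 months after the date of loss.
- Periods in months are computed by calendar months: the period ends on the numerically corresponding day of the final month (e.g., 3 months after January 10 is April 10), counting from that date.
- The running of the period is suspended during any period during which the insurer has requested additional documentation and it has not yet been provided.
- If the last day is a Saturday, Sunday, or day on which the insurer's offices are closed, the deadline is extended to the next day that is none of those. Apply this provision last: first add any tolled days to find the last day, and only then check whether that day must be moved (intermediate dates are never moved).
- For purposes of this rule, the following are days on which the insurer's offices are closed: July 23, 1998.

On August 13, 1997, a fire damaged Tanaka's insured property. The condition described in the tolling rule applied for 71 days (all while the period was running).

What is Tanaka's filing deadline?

9 months after August 13, 1997 is May 13, 1998.
Tolling adds 71 days: May 13, 1998 + 71 days = July 23, 1998.
July 23, 1998 is a listed holiday. The next qualifying day is July 24, 1998.

July 24, 1998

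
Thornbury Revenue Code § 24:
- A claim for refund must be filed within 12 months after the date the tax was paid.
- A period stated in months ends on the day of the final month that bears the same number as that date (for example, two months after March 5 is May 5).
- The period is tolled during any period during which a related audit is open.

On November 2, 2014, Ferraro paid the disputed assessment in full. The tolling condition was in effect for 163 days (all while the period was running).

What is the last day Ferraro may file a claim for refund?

April 13, 2016

12 months after November 2, 2014 is November 2, 2015.
Tolling adds 163 days: November 2, 2015 + 163 days = April 13, 2016.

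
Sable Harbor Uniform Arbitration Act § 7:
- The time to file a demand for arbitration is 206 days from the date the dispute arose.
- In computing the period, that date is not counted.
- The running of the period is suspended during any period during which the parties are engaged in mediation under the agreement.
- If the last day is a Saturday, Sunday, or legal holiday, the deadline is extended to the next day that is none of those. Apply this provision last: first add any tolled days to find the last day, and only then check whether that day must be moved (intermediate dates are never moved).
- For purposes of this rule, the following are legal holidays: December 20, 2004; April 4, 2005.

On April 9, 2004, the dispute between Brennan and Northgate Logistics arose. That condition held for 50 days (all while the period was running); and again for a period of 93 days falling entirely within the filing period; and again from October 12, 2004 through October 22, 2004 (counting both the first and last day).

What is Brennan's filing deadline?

206 days after April 9, 2004 is November 1, 2004.
Tolling adds 50 days: November 1, 2004 + 50 days = December 21, 2004.
Tolling adds 93 days: December 21, 2004 + 93 days = March 24, 2005.
From October 12, 2004 through October 22, 2004 inclusive is 11 days; tolling adds 11 days: March 24, 2005 + 11 days = April 4, 2005.
April 4, 2005 is a listed holiday. The next qualifying day is April 5, 2005.

April 5, 2005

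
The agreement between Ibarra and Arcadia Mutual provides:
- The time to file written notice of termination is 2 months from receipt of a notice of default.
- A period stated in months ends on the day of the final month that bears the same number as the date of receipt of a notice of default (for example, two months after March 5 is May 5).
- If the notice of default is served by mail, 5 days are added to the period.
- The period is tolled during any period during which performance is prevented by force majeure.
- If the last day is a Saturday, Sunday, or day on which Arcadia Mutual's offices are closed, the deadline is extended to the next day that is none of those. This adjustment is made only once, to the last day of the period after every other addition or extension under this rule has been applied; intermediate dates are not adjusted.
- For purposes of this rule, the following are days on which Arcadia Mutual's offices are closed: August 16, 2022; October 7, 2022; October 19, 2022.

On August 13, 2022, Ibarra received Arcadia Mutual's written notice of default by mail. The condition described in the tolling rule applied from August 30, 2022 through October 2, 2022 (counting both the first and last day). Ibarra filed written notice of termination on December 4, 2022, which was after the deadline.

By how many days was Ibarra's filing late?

2 months after August 13, 2022 is October 13, 2022.
Service was by mail, adding 5 days: October 13, 2022 + 5 days = October 18, 2022.
From August 30, 2022 through October 2, 2022 inclusive is 34 days; tolling adds 34 days: October 18, 2022 + 34 days = November 21, 2022.
November 21, 2022 is a Monday and not a day on which Arcadia Mutual's offices are closed, so no extension applies.
The deadline is November 21, 2022; from November 21, 2022 to December 4, 2022 is 13 days.

13 days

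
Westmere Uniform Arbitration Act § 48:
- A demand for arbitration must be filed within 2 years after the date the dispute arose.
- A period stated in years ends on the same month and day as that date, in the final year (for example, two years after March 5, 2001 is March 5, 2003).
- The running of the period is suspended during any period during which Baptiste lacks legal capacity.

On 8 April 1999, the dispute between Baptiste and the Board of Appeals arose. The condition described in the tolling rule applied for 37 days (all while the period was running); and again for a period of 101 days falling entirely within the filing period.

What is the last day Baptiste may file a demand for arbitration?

2 years after 8 April 1999 is April 8, 2001.
Tolling adds 37 days: April 8, 2001 + 37 days = May 15, 2001.
Tolling adds 101 days: May 15, 2001 + 101 days = August 24, 2001.

August 24, 2001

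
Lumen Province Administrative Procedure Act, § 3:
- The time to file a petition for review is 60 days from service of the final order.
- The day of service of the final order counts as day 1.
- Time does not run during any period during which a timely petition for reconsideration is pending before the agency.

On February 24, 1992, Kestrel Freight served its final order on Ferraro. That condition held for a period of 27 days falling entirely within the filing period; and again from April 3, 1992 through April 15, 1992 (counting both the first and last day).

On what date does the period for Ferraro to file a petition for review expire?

June 2, 1992

Counting February 24, 1992 as day 1, day 60 is April 23, 1992.
Tolling adds 27 days: April 23, 1992 + 27 days = May 20, 1992.
From April 3, 1992 through April 15, 1992 inclusive is 13 days; tolling adds 13 days: May 20, 1992 + 13 days = June 2, 1992.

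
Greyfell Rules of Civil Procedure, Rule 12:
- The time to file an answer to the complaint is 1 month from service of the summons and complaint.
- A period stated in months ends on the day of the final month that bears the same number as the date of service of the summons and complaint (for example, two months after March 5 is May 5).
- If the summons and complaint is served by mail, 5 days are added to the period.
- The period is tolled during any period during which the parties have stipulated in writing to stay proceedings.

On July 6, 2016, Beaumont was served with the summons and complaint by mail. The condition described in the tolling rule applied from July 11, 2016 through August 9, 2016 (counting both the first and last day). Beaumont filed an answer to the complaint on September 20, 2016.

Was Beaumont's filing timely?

1 month after July 6, 2016 is August 6, 2016.
Service was by mail, adding 5 days: August 6, 2016 + 5 days = August 11, 2016.
From July 11, 2016 through August 9, 2016 inclusive is 30 days; tolling adds 30 days: August 11, 2016 + 30 days = September 10, 2016.
The deadline is September 10, 2016; the filing on September 20, 2016 is after that date.

No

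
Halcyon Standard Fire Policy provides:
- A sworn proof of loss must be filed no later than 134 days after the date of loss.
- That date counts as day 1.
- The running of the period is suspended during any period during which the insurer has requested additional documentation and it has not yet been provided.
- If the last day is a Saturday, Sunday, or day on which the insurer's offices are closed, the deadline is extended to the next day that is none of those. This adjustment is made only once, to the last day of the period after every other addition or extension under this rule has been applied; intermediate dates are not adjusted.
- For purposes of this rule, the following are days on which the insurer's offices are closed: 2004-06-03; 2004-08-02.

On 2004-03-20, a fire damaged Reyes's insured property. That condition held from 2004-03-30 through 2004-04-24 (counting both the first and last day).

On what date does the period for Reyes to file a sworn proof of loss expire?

August 26, 2004

Counting 2004-03-20 as day 1, day 134 is July 31, 2004.
From March 30, 2004 through April 24, 2004 inclusive is 26 days; tolling adds 26 days: July 31, 2004 + 26 days = August 26, 2004.
August 26, 2004 is a Thursday and not a day on which the insurer's offices are closed, so no extension applies.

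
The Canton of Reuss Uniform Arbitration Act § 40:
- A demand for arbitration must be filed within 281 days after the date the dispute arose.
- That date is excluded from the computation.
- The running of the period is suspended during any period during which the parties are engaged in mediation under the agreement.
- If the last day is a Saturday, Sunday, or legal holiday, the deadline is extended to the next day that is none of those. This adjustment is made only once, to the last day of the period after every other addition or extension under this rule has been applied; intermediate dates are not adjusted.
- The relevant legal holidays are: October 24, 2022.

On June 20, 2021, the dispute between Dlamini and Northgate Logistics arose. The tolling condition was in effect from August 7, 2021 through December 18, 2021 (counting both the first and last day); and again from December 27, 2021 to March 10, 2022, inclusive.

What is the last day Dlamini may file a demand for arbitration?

281 days after June 20, 2021 is March 28, 2022.
From August 7, 2021 through December 18, 2021 inclusive is 134 days; tolling adds 134 days: March 28, 2022 + 134 days = August 9, 2022.
From December 27, 2021 through March 10, 2022 inclusive is 74 days; tolling adds 74 days: August 9, 2022 + 74 days = October 22, 2022.
October 22, 2022 is Saturday; October 23, 2022 is Sunday; October 24, 2022 is a listed holiday. The next qualifying day is October 25, 2022.

October 25, 2022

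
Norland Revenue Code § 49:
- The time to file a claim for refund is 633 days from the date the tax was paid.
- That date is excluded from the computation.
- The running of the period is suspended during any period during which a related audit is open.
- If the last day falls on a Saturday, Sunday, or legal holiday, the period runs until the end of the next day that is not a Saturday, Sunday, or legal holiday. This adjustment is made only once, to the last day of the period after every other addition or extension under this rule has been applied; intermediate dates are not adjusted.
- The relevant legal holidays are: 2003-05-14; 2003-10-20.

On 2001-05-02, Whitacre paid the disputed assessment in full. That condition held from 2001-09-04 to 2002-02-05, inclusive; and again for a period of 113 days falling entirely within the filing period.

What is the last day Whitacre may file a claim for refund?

October 21, 2003

633 days after 2001-05-02 is January 25, 2003.
From September 4, 2001 through February 5, 2002 inclusive is 155 days; tolling adds 155 days: January 25, 2003 + 155 days = June 29, 2003.
Tolling adds 113 days: June 29, 2003 + 113 days = October 20, 2003.
October 20, 2003 is a listed holiday. The next qualifying day is October 21, 2003.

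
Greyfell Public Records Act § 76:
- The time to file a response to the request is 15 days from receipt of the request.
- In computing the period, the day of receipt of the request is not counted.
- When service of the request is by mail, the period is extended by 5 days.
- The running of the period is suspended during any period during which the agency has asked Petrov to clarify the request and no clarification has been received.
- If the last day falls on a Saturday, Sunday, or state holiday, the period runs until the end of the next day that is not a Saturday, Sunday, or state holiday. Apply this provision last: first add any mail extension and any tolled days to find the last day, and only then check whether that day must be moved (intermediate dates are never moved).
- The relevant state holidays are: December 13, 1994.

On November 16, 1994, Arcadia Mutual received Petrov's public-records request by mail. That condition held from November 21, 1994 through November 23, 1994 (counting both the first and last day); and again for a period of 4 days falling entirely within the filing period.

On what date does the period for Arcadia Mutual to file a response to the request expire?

December 14, 1994

15 days after November 16, 1994 is December 1, 1994.
Service was by mail, adding 5 days: December 1, 1994 + 5 days = December 6, 1994.
From November 21, 1994 through November 23, 1994 inclusive is 3 days; tolling adds 3 days: December 6, 1994 + 3 days = December 9, 1994.
Tolling adds 4 days: December 9, 1994 + 4 days = December 13, 1994.
December 13, 1994 is a listed holiday. The next qualifying day is December 14, 1994.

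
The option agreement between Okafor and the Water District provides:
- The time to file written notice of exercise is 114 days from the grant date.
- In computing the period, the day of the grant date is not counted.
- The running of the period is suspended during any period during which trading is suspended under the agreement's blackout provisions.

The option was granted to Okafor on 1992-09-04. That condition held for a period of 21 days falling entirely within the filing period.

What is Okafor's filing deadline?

114 days after 1992-09-04 is December 27, 1992.
Tolling adds 21 days: December 27, 1992 + 21 days = January 17, 1993.

January 17, 1993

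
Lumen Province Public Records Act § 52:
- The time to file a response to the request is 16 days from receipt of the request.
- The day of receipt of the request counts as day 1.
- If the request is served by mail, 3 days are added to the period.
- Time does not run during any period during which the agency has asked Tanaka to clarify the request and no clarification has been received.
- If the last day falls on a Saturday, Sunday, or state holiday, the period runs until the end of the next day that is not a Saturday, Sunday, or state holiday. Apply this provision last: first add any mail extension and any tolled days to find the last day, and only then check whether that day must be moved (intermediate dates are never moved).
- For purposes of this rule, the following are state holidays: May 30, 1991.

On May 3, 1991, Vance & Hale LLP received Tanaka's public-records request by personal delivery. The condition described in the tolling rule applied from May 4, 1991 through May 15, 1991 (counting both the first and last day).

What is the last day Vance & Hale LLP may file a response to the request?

May 31, 1991

Counting May 3, 1991 as day 1, day 16 is May 18, 1991.
Service was not by mail, so no mail extension applies.
From May 4, 1991 through May 15, 1991 inclusive is 12 days; tolling adds 12 days: May 18, 1991 + 12 days = May 30, 1991.
May 30, 1991 is a listed holiday. The next qualifying day is May 31, 1991.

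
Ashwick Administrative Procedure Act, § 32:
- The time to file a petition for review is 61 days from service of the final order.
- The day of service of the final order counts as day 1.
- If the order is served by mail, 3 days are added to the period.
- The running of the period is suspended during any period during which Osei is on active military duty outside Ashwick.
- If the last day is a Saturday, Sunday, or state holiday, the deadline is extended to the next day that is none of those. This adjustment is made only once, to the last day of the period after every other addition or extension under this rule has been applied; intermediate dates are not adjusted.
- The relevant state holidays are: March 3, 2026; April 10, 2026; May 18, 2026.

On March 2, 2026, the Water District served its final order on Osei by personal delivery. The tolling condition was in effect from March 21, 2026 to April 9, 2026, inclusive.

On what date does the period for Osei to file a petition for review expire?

Counting March 2, 2026 as day 1, day 61 is May 1, 2026.
Service was not by mail, so no mail extension applies.
From March 21, 2026 through April 9, 2026 inclusive is 20 days; tolling adds 20 days: May 1, 2026 + 20 days = May 21, 2026.
May 21, 2026 is a Thursday and not a state holiday, so no extension applies.

May 21, 2026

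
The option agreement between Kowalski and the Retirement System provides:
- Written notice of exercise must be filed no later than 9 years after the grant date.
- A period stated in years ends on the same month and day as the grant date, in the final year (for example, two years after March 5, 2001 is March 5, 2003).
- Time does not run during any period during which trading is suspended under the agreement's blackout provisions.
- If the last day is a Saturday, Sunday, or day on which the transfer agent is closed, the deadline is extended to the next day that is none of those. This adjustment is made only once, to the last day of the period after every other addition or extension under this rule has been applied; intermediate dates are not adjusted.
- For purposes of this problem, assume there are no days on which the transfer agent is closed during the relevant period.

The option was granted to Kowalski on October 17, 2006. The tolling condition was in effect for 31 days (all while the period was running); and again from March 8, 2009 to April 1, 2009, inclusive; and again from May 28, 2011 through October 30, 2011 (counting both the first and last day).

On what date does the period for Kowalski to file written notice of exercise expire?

9 years after October 17, 2006 is October 17, 2015.
Tolling adds 31 days: October 17, 2015 + 31 days = November 17, 2015.
From March 8, 2009 through April 1, 2009 inclusive is 25 days; tolling adds 25 days: November 17, 2015 + 25 days = December 12, 2015.
From May 28, 2011 through October 30, 2011 inclusive is 156 days; tolling adds 156 days: December 12, 2015 + 156 days = May 16, 2016.
May 16, 2016 is a Monday and not a day on which the transfer agent is closed, so no extension applies.

May 16, 2016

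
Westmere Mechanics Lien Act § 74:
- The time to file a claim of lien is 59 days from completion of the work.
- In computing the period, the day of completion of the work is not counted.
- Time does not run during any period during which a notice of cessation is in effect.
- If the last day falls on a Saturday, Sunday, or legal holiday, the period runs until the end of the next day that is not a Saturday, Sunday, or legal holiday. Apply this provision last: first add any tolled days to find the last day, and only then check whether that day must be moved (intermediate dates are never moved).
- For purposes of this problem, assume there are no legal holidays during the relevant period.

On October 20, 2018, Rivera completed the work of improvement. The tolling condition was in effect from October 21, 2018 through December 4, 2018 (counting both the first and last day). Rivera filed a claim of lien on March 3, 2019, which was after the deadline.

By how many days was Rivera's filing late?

30 days

59 days after October 20, 2018 is December 18, 2018.
From October 21, 2018 through December 4, 2018 inclusive is 45 days; tolling adds 45 days: December 18, 2018 + 45 days = February 1, 2019.
February 1, 2019 is a Friday and not a legal holiday, so no extension applies.
The deadline is February 1, 2019; from February 1, 2019 to March 3, 2019 is 30 days.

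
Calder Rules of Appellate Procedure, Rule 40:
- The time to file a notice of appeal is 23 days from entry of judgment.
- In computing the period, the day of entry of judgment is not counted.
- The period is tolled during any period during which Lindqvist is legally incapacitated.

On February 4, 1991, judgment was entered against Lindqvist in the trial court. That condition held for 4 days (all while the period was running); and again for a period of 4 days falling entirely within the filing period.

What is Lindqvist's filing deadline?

23 days after February 4, 1991 is February 27, 1991.
Tolling adds 4 days: February 27, 1991 + 4 days = March 3, 1991.
Tolling adds 4 days: March 3, 1991 + 4 days = March 7, 1991.

March 7, 1991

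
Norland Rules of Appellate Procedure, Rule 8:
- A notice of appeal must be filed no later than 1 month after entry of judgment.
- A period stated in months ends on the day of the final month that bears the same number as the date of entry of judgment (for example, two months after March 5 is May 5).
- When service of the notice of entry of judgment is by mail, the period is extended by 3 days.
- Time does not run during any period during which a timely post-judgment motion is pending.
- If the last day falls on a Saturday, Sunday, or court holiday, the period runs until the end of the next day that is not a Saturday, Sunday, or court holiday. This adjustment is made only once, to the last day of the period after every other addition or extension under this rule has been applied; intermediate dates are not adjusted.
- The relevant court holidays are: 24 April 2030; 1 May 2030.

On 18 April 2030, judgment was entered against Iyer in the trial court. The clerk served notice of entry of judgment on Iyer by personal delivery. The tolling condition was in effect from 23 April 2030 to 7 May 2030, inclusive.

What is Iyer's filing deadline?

June 3, 2030

1 month after 18 April 2030 is May 18, 2030.
Service was not by mail, so no mail extension applies.
From April 23, 2030 through May 7, 2030 inclusive is 15 days; tolling adds 15 days: May 18, 2030 + 15 days = June 2, 2030.
June 2, 2030 is Sunday. The next qualifying day is June 3, 2030.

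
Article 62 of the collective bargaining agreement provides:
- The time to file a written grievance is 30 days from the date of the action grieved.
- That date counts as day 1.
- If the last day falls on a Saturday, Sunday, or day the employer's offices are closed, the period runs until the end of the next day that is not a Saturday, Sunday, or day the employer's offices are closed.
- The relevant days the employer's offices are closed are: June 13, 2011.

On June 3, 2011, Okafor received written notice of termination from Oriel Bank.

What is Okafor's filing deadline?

July 4, 2011

Counting June 3, 2011 as day 1, day 30 is July 2, 2011.
July 2, 2011 is Saturday; July 3, 2011 is Sunday. The next qualifying day is July 4, 2011.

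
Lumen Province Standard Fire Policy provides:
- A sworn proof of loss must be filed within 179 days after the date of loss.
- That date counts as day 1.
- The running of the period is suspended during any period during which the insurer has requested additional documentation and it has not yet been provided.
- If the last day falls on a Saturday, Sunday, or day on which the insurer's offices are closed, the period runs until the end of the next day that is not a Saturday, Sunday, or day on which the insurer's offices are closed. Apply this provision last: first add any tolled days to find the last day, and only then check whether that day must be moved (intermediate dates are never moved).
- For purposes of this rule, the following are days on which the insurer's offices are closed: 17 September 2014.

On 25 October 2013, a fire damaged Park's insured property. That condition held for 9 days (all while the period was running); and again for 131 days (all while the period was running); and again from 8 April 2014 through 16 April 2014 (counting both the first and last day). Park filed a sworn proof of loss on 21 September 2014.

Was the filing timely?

Counting 25 October 2013 as day 1, day 179 is April 21, 2014.
Tolling adds 9 days: April 21, 2014 + 9 days = April 30, 2014.
Tolling adds 131 days: April 30, 2014 + 131 days = September 8, 2014.
From April 8, 2014 through April 16, 2014 inclusive is 9 days; tolling adds 9 days: September 8, 2014 + 9 days = September 17, 2014.
September 17, 2014 is a listed holiday. The next qualifying day is September 18, 2014.
The deadline is September 18, 2014; the filing on September 21, 2014 is after that date.

No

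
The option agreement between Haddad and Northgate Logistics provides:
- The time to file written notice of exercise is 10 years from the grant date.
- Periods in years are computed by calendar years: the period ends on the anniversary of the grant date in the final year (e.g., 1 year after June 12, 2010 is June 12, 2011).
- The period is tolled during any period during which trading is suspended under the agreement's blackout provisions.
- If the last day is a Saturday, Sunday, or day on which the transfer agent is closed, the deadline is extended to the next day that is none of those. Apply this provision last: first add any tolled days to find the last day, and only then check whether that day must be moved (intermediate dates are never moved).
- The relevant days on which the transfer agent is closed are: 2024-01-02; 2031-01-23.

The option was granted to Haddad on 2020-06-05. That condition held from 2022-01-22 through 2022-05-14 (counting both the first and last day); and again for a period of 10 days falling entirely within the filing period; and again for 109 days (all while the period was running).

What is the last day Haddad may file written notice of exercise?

10 years after 2020-06-05 is June 5, 2030.
From January 22, 2022 through May 14, 2022 inclusive is 113 days; tolling adds 113 days: June 5, 2030 + 113 days = September 26, 2030.
Tolling adds 10 days: September 26, 2030 + 10 days = October 6, 2030.
Tolling adds 109 days: October 6, 2030 + 109 days = January 23, 2031.
January 23, 2031 is a listed holiday. The next qualifying day is January 24, 2031.

January 24, 2031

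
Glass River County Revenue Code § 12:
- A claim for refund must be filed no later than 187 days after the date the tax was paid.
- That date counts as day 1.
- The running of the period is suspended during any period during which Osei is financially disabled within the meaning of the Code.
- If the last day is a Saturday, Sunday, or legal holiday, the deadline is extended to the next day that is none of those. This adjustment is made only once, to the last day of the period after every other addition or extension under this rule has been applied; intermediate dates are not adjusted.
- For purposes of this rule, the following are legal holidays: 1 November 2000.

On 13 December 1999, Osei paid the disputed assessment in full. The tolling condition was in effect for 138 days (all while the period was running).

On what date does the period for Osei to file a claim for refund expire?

November 2, 2000

Counting 13 December 1999 as day 1, day 187 is June 16, 2000.
Tolling adds 138 days: June 16, 2000 + 138 days = November 1, 2000.
November 1, 2000 is a listed holiday. The next qualifying day is November 2, 2000.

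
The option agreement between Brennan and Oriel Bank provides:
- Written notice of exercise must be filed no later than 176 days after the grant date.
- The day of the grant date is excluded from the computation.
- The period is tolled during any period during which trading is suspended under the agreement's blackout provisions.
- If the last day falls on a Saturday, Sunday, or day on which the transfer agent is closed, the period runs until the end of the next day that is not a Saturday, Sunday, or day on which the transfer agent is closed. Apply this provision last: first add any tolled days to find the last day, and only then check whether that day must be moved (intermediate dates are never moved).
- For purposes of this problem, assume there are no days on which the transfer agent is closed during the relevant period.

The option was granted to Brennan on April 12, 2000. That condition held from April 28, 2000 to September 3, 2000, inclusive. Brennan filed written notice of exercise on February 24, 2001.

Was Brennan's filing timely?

No

176 days after April 12, 2000 is October 5, 2000.
From April 28, 2000 through September 3, 2000 inclusive is 129 days; tolling adds 129 days: October 5, 2000 + 129 days = February 11, 2001.
February 11, 2001 is Sunday. The next qualifying day is February 12, 2001.
The deadline is February 12, 2001; the filing on February 24, 2001 is after that date.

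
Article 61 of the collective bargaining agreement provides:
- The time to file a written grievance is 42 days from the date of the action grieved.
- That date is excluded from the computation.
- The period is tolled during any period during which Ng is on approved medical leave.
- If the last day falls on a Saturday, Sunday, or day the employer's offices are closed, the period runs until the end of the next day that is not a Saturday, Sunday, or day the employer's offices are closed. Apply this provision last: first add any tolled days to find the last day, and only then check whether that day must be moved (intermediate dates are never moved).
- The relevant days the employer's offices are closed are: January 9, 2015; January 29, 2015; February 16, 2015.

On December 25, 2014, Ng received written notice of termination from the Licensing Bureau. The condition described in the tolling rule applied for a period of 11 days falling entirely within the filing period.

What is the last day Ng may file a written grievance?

42 days after December 25, 2014 is February 5, 2015.
Tolling adds 11 days: February 5, 2015 + 11 days = February 16, 2015.
February 16, 2015 is a listed holiday. The next qualifying day is February 17, 2015.

February 17, 2015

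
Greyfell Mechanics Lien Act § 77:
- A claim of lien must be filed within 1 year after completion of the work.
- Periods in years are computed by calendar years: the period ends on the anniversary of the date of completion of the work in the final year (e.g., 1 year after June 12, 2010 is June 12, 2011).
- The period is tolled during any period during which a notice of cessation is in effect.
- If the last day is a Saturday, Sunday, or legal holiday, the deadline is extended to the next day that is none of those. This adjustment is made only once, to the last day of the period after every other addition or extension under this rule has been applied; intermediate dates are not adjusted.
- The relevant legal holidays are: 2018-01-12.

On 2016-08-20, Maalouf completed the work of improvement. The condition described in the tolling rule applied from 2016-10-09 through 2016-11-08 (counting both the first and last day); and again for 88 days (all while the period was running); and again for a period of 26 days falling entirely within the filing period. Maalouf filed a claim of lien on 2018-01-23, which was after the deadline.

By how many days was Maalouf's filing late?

8 days

1 year after 2016-08-20 is August 20, 2017.
From October 9, 2016 through November 8, 2016 inclusive is 31 days; tolling adds 31 days: August 20, 2017 + 31 days = September 20, 2017.
Tolling adds 88 days: September 20, 2017 + 88 days = December 17, 2017.
Tolling adds 26 days: December 17, 2017 + 26 days = January 12, 2018.
January 12, 2018 is a listed holiday; January 13, 2018 is Saturday; January 14, 2018 is Sunday. The next qualifying day is January 15, 2018.
The deadline is January 15, 2018; from January 15, 2018 to January 23, 2018 is 8 days.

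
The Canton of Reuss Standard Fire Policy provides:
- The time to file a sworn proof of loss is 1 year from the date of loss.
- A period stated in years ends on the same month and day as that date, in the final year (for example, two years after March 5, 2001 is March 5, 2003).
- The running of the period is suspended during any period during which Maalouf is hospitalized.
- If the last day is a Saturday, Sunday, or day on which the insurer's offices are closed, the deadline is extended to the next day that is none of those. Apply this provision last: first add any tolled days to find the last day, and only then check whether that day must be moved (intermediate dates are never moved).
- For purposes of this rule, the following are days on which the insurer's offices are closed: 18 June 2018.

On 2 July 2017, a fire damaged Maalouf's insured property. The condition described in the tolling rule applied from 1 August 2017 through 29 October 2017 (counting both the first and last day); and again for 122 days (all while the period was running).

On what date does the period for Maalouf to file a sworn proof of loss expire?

January 30, 2019

1 year after 2 July 2017 is July 2, 2018.
From August 1, 2017 through October 29, 2017 inclusive is 90 days; tolling adds 90 days: July 2, 2018 + 90 days = September 30, 2018.
Tolling adds 122 days: September 30, 2018 + 122 days = January 30, 2019.
January 30, 2019 is a Wednesday and not a day on which the insurer's offices are closed, so no extension applies.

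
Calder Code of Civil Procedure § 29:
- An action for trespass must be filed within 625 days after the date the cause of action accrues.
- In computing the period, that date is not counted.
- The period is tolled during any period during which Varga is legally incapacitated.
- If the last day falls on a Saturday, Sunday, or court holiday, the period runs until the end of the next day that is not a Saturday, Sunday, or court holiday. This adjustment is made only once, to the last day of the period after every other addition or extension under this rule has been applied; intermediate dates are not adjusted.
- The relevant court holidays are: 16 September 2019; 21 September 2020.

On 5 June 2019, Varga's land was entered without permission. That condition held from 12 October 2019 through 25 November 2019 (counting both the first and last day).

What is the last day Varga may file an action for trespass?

625 days after 5 June 2019 is February 19, 2021.
From October 12, 2019 through November 25, 2019 inclusive is 45 days; tolling adds 45 days: February 19, 2021 + 45 days = April 5, 2021.
April 5, 2021 is a Monday and not a court holiday, so no extension applies.

April 5, 2021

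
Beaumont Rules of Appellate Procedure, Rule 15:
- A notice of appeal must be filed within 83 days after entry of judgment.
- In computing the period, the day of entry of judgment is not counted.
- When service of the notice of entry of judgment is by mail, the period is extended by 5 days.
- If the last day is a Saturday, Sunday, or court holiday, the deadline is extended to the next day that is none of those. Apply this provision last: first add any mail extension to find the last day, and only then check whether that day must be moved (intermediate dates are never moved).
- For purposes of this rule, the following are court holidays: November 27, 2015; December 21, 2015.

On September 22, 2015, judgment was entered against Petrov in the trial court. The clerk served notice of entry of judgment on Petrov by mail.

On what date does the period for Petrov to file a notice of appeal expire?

83 days after September 22, 2015 is December 14, 2015.
Service was by mail, adding 5 days: December 14, 2015 + 5 days = December 19, 2015.
December 19, 2015 is Saturday; December 20, 2015 is Sunday; December 21, 2015 is a listed holiday. The next qualifying day is December 22, 2015.

December 22, 2015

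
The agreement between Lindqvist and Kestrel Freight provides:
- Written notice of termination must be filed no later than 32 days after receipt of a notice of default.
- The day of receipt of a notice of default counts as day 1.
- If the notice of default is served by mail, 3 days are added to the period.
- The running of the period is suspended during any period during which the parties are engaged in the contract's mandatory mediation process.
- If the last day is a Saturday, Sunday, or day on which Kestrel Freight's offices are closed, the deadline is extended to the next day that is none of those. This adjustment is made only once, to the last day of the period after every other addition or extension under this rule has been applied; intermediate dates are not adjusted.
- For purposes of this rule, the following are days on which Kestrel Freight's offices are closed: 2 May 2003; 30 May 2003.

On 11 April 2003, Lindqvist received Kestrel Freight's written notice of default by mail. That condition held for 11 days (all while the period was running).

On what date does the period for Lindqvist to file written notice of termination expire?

May 26, 2003

Counting 11 April 2003 as day 1, day 32 is May 12, 2003.
Service was by mail, adding 3 days: May 12, 2003 + 3 days = May 15, 2003.
Tolling adds 11 days: May 15, 2003 + 11 days = May 26, 2003.
May 26, 2003 is a Monday and not a day on which Kestrel Freight's offices are closed, so no extension applies.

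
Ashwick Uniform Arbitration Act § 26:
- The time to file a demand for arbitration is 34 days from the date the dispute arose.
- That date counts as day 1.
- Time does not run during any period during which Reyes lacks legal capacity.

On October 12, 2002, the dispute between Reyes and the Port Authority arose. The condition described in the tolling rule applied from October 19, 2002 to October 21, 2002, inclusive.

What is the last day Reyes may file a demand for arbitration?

Counting October 12, 2002 as day 1, day 34 is November 14, 2002.
From October 19, 2002 through October 21, 2002 inclusive is 3 days; tolling adds 3 days: November 14, 2002 + 3 days = November 17, 2002.

November 17, 2002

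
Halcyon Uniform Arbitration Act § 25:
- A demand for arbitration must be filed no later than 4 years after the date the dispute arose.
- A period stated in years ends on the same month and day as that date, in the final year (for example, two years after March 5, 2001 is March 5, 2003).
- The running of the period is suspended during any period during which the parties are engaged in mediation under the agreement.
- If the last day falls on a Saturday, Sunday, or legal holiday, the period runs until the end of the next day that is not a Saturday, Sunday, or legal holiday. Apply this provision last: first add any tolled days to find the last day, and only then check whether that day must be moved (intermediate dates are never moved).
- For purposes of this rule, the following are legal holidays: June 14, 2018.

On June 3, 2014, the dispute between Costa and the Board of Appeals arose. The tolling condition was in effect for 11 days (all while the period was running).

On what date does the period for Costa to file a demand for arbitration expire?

June 15, 2018

4 years after June 3, 2014 is June 3, 2018.
Tolling adds 11 days: June 3, 2018 + 11 days = June 14, 2018.
June 14, 2018 is a listed holiday. The next qualifying day is June 15, 2018.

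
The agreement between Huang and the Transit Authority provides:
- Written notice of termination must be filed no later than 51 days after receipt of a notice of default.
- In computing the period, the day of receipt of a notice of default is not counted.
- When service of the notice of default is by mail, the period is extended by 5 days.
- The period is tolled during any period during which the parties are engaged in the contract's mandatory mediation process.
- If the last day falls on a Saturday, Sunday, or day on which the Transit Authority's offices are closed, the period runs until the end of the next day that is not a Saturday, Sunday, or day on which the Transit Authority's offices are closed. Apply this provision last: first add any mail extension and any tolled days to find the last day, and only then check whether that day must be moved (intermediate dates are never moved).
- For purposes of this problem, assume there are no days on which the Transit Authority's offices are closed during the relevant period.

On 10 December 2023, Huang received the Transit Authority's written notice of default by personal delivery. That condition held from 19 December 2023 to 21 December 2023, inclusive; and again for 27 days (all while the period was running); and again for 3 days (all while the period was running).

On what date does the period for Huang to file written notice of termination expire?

March 4, 2024

51 days after 10 December 2023 is January 30, 2024.
Service was not by mail, so no mail extension applies.
From December 19, 2023 through December 21, 2023 inclusive is 3 days; tolling adds 3 days: January 30, 2024 + 3 days = February 2, 2024.
Tolling adds 27 days: February 2, 2024 + 27 days = February 29, 2024.
Tolling adds 3 days: February 29, 2024 + 3 days = March 3, 2024.
March 3, 2024 is Sunday. The next qualifying day is March 4, 2024.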